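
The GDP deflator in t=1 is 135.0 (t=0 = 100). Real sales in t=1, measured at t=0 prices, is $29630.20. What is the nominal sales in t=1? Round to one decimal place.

40000.8

Nominal = Real × (Index/100) = 29630.20 × (135.0/100)
        = 29630.20 × 1.350 = 40000.7700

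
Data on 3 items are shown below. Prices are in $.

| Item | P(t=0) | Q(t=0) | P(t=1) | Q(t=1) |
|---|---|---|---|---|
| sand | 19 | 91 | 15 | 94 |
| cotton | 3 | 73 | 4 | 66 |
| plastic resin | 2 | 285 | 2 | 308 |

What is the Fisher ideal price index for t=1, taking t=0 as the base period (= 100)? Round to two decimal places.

88.26

Laspeyres component (base-period weights):
ΣP(t=1)Q(t=0) = 15×91 + 4×73 + 2×285 = 1365 + 292 + 570 = 2227
ΣP(t=0)Q(t=0) = 19×91 + 3×73 + 2×285 = 1729 + 219 + 570 = 2518
L = 2227 / 2518 × 100 = 88.4432
Paasche component (current-period weights):
ΣP(t=1)Q(t=1) = 15×94 + 4×66 + 2×308 = 1410 + 264 + 616 = 2290
ΣP(t=0)Q(t=1) = 19×94 + 3×66 + 2×308 = 1786 + 198 + 616 = 2600
P = 2290 / 2600 × 100 = 88.0769
Fisher = √(L × P) = √(88.4432 × 88.0769) = 88.2599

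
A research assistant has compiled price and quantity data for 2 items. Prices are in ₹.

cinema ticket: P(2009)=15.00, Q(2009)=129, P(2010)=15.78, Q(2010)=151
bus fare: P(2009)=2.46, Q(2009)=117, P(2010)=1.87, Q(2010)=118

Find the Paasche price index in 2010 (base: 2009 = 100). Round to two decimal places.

Paasche price index uses current-period quantities as weights.
ΣP(2010)·Q(2010) = 15.78×151 + 1.87×118 = 2382.78 + 220.66 = 2603.44
ΣP(2009)·Q(2010) = 15.00×151 + 2.46×118 = 2265 + 290.28 = 2555.28
Index = 2603.44 / 2555.28 × 100 = 101.8847

101.88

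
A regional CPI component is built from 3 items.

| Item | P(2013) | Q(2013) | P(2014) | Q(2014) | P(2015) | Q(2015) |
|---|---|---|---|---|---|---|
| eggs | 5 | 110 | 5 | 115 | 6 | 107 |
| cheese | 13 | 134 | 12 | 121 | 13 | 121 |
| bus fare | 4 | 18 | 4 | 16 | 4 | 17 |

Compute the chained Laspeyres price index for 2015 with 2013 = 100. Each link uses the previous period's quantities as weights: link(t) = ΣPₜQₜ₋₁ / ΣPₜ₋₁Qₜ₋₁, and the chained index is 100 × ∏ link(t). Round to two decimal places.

Link 2013→2014:
ΣP(2014)Q(2013) = 5×110 + 12×134 + 4×18 = 550 + 1608 + 72 = 2230
ΣP(2013)Q(2013) = 5×110 + 13×134 + 4×18 = 550 + 1742 + 72 = 2364
link = 2230/2364 = 0.943316
Link 2014→2015:
ΣP(2015)Q(2014) = 6×115 + 13×121 + 4×16 = 690 + 1573 + 64 = 2327
ΣP(2014)Q(2014) = 5×115 + 12×121 + 4×16 = 575 + 1452 + 64 = 2091
link = 2327/2091 = 1.112865
Chained index = 100 × 0.943316 × 1.112865 = 104.9783

104.98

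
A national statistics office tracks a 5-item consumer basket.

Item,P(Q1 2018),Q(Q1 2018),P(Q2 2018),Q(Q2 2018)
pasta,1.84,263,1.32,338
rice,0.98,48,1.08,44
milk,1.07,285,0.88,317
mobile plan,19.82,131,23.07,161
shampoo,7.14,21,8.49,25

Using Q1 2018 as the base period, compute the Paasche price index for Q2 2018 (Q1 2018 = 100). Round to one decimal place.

Paasche price index uses current-period quantities as weights.
ΣP(Q2 2018)·Q(Q2 2018) = 1.32×338 + 1.08×44 + 0.88×317 + 23.07×161 + 8.49×25 = 446.16 + 47.52 + 278.96 + 3714.27 + 212.25 = 4699.16
ΣP(Q1 2018)·Q(Q2 2018) = 1.84×338 + 0.98×44 + 1.07×317 + 19.82×161 + 7.14×25 = 621.92 + 43.12 + 339.19 + 3191.02 + 178.5 = 4373.75
Index = 4699.16 / 4373.75 × 100 = 107.4401

107.4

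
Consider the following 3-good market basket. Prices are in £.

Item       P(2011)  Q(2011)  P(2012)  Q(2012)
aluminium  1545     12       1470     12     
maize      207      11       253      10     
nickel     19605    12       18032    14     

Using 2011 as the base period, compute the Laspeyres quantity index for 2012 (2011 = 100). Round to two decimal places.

Laspeyres quantity index uses base-period prices as weights.
ΣP(2011)·Q(2012) = 1545×12 + 207×10 + 19605×14 = 18540 + 2070 + 274470 = 295080
ΣP(2011)·Q(2011) = 1545×12 + 207×11 + 19605×12 = 18540 + 2277 + 235260 = 256077
Index = 295080 / 256077 × 100 = 115.2310

115.23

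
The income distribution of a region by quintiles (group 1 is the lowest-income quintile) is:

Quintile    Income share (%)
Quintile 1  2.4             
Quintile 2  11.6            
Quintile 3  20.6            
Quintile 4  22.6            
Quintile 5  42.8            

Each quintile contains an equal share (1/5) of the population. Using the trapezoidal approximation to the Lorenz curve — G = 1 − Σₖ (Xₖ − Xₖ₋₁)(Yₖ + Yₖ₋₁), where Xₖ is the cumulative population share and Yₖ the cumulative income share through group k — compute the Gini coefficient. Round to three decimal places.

Cumulative income shares Yₖ: 0.0240, 0.1400, 0.3460, 0.5720, 1.0000
Σ (Xₖ−Xₖ₋₁)(Yₖ+Yₖ₋₁) = (1/5)(0.0240+0.0000) + (1/5)(0.1400+0.0240) + (1/5)(0.3460+0.1400) + (1/5)(0.5720+0.3460) + (1/5)(1.0000+0.5720)
  = 0.0048 + 0.0328 + 0.0972 + 0.1836 + 0.3144 = 0.6328
G = 1 − 0.6328 = 0.3672

0.367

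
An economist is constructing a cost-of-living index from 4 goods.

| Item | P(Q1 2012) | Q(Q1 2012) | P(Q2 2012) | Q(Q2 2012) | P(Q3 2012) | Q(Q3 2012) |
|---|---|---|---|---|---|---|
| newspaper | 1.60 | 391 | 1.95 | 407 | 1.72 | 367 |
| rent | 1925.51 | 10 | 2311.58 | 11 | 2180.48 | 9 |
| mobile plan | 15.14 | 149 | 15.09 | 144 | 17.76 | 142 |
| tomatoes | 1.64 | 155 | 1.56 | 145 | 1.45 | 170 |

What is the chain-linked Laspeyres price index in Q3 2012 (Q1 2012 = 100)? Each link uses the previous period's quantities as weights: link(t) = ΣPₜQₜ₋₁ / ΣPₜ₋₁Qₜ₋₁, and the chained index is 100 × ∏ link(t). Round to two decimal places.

112.96

Link Q1 2012→Q2 2012:
ΣP(Q2 2012)Q(Q1 2012) = 1.95×391 + 2311.58×10 + 15.09×149 + 1.56×155 = 762.45 + 23115.8 + 2248.41 + 241.8 = 26368.46
ΣP(Q1 2012)Q(Q1 2012) = 1.60×391 + 1925.51×10 + 15.14×149 + 1.64×155 = 625.6 + 19255.1 + 2255.86 + 254.2 = 22390.76
link = 26368.46/22390.76 = 1.177649
Link Q2 2012→Q3 2012:
ΣP(Q3 2012)Q(Q2 2012) = 1.72×407 + 2180.48×11 + 17.76×144 + 1.45×145 = 700.04 + 23985.28 + 2557.44 + 210.25 = 27453.01
ΣP(Q2 2012)Q(Q2 2012) = 1.95×407 + 2311.58×11 + 15.09×144 + 1.56×145 = 793.65 + 25427.38 + 2172.96 + 226.2 = 28620.19
link = 27453.01/28620.19 = 0.959218
Chained index = 100 × 1.177649 × 0.959218 = 112.9623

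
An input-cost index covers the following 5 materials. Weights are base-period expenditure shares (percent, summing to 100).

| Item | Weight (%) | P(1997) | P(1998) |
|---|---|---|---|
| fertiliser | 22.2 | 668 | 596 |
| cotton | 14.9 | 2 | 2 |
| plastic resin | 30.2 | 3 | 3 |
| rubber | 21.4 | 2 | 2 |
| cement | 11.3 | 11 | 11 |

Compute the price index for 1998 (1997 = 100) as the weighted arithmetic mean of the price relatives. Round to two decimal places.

97.61

fertiliser: 22.2 × (596/668) = 22.2 × 0.892216 = 19.8072
cotton: 14.9 × (2/2) = 14.9 × 1.000000 = 14.9000
plastic resin: 30.2 × (3/3) = 30.2 × 1.000000 = 30.2000
rubber: 21.4 × (2/2) = 21.4 × 1.000000 = 21.4000
cement: 11.3 × (11/11) = 11.3 × 1.000000 = 11.3000
Index = Σ wᵢ·(p₁ᵢ/p₀ᵢ) = 19.8072 + 14.9000 + 30.2000 + 21.4000 + 11.3000 = 97.6072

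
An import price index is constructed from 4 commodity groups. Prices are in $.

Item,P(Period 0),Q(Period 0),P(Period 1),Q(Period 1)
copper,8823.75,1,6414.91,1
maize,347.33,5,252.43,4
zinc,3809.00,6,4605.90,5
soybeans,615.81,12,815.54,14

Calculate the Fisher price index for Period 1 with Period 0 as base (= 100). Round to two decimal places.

Laspeyres component (base-period weights):
ΣP(Period 1)Q(Period 0) = 6414.91×1 + 252.43×5 + 4605.90×6 + 815.54×12 = 6414.91 + 1262.15 + 27635.4 + 9786.48 = 45098.94
ΣP(Period 0)Q(Period 0) = 8823.75×1 + 347.33×5 + 3809.00×6 + 615.81×12 = 8823.75 + 1736.65 + 22854 + 7389.72 = 40804.12
L = 45098.94 / 40804.12 × 100 = 110.5255
Paasche component (current-period weights):
ΣP(Period 1)Q(Period 1) = 6414.91×1 + 252.43×4 + 4605.90×5 + 815.54×14 = 6414.91 + 1009.72 + 23029.5 + 11417.56 = 41871.69
ΣP(Period 0)Q(Period 1) = 8823.75×1 + 347.33×4 + 3809.00×5 + 615.81×14 = 8823.75 + 1389.32 + 19045 + 8621.34 = 37879.41
P = 41871.69 / 37879.41 × 100 = 110.5394
Fisher = √(L × P) = √(110.5255 × 110.5394) = 110.5325

110.53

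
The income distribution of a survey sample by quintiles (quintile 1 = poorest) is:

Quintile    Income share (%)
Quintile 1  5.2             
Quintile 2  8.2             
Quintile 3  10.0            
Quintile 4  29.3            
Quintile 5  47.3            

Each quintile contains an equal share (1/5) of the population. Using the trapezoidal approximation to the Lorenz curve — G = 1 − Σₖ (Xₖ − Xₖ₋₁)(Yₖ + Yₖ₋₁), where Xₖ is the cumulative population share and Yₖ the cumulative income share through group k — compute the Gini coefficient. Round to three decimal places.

0.421

Cumulative income shares Yₖ: 0.0520, 0.1340, 0.2340, 0.5270, 1.0000
Σ (Xₖ−Xₖ₋₁)(Yₖ+Yₖ₋₁) = (1/5)(0.0520+0.0000) + (1/5)(0.1340+0.0520) + (1/5)(0.2340+0.1340) + (1/5)(0.5270+0.2340) + (1/5)(1.0000+0.5270)
  = 0.0104 + 0.0372 + 0.0736 + 0.1522 + 0.3054 = 0.5788
G = 1 − 0.5788 = 0.4212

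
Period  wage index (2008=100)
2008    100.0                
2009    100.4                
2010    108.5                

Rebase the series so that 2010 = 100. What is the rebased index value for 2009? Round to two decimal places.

Rebased(2009) = 100.4 / 108.5 × 100 = 92.5346

92.53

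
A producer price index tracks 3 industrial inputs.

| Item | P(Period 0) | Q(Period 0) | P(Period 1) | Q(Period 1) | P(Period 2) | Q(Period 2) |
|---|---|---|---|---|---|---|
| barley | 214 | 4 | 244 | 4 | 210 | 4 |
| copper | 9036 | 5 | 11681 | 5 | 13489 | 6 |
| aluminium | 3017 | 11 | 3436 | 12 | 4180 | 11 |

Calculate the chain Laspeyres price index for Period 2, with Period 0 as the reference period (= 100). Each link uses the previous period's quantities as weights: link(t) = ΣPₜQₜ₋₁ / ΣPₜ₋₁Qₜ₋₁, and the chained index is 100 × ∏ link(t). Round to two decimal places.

Link Period 0→Period 1:
ΣP(Period 1)Q(Period 0) = 244×4 + 11681×5 + 3436×11 = 976 + 58405 + 37796 = 97177
ΣP(Period 0)Q(Period 0) = 214×4 + 9036×5 + 3017×11 = 856 + 45180 + 33187 = 79223
link = 97177/79223 = 1.226626
Link Period 1→Period 2:
ΣP(Period 2)Q(Period 1) = 210×4 + 13489×5 + 4180×12 = 840 + 67445 + 50160 = 118445
ΣP(Period 1)Q(Period 1) = 244×4 + 11681×5 + 3436×12 = 976 + 58405 + 41232 = 100613
link = 118445/100613 = 1.177234
Chained index = 100 × 1.226626 × 1.177234 = 144.4025

144.40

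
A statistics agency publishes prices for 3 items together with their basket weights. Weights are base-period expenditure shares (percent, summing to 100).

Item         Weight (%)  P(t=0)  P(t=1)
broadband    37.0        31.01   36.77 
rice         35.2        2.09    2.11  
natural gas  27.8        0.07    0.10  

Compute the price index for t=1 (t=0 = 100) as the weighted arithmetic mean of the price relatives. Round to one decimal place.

119.1

broadband: 37.0 × (36.77/31.01) = 37.0 × 1.185747 = 43.8726
rice: 35.2 × (2.11/2.09) = 35.2 × 1.009569 = 35.5368
natural gas: 27.8 × (0.10/0.07) = 27.8 × 1.428571 = 39.7143
Index = Σ wᵢ·(p₁ᵢ/p₀ᵢ) = 43.8726 + 35.5368 + 39.7143 = 119.1237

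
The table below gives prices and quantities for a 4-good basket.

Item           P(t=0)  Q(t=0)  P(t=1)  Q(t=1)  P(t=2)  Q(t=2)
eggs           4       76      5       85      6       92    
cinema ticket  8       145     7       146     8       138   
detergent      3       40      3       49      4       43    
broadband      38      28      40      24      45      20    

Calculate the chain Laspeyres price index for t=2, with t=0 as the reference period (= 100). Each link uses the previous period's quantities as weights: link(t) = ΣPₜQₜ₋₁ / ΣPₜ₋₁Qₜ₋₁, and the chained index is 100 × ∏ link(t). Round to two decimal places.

Link t=0→t=1:
ΣP(t=1)Q(t=0) = 5×76 + 7×145 + 3×40 + 40×28 = 380 + 1015 + 120 + 1120 = 2635
ΣP(t=0)Q(t=0) = 4×76 + 8×145 + 3×40 + 38×28 = 304 + 1160 + 120 + 1064 = 2648
link = 2635/2648 = 0.995091
Link t=1→t=2:
ΣP(t=2)Q(t=1) = 6×85 + 8×146 + 4×49 + 45×24 = 510 + 1168 + 196 + 1080 = 2954
ΣP(t=1)Q(t=1) = 5×85 + 7×146 + 3×49 + 40×24 = 425 + 1022 + 147 + 960 = 2554
link = 2954/2554 = 1.156617
Chained index = 100 × 0.995091 × 1.156617 = 115.0939

115.09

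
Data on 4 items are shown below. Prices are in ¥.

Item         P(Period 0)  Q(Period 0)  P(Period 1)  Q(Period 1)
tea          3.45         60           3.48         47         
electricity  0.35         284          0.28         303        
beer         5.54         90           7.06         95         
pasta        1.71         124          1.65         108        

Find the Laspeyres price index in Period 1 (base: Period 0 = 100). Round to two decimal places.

110.94

Laspeyres price index uses base-period quantities as weights.
ΣP(Period 1)·Q(Period 0) = 3.48×60 + 0.28×284 + 7.06×90 + 1.65×124 = 208.8 + 79.52 + 635.4 + 204.6 = 1128.32
ΣP(Period 0)·Q(Period 0) = 3.45×60 + 0.35×284 + 5.54×90 + 1.71×124 = 207 + 99.4 + 498.6 + 212.04 = 1017.04
Index = 1128.32 / 1017.04 × 100 = 110.9416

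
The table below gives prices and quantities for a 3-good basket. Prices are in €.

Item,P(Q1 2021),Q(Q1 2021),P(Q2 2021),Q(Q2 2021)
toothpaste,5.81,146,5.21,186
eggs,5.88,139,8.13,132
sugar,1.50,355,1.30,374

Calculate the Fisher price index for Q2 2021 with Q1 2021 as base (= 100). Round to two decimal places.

Laspeyres component (base-period weights):
ΣP(Q2 2021)Q(Q1 2021) = 5.21×146 + 8.13×139 + 1.30×355 = 760.66 + 1130.07 + 461.5 = 2352.23
ΣP(Q1 2021)Q(Q1 2021) = 5.81×146 + 5.88×139 + 1.50×355 = 848.26 + 817.32 + 532.5 = 2198.08
L = 2352.23 / 2198.08 × 100 = 107.0129
Paasche component (current-period weights):
ΣP(Q2 2021)Q(Q2 2021) = 5.21×186 + 8.13×132 + 1.30×374 = 969.06 + 1073.16 + 486.2 = 2528.42
ΣP(Q1 2021)Q(Q2 2021) = 5.81×186 + 5.88×132 + 1.50×374 = 1080.66 + 776.16 + 561 = 2417.82
P = 2528.42 / 2417.82 × 100 = 104.5744
Fisher = √(L × P) = √(107.0129 × 104.5744) = 105.7866

105.79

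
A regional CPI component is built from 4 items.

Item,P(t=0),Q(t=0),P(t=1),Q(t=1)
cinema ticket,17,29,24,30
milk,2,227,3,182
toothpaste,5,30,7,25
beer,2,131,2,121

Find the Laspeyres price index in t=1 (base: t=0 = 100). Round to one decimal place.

Laspeyres price index uses base-period quantities as weights.
ΣP(t=1)·Q(t=0) = 24×29 + 3×227 + 7×30 + 2×131 = 696 + 681 + 210 + 262 = 1849
ΣP(t=0)·Q(t=0) = 17×29 + 2×227 + 5×30 + 2×131 = 493 + 454 + 150 + 262 = 1359
Index = 1849 / 1359 × 100 = 136.0559

136.1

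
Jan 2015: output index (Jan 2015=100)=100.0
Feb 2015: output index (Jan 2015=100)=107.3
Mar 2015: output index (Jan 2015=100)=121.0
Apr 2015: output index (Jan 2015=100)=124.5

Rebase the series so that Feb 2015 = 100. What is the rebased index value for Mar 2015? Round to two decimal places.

112.77

Rebased(Mar 2015) = 121.0 / 107.3 × 100 = 112.7679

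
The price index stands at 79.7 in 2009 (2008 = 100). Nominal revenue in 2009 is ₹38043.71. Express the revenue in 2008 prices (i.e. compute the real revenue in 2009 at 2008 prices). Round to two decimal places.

Real = Nominal ÷ (Index/100) = 38043.71 ÷ (79.7/100)
     = 38043.71 ÷ 0.797 = 47733.6386

47733.64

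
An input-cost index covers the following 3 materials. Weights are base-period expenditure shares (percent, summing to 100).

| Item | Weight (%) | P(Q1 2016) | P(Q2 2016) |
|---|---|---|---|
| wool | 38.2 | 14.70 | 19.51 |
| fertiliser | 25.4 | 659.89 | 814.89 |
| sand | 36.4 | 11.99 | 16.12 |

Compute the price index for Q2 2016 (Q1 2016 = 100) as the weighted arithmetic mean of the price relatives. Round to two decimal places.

131.00

wool: 38.2 × (19.51/14.70) = 38.2 × 1.327211 = 50.6995
fertiliser: 25.4 × (814.89/659.89) = 25.4 × 1.234888 = 31.3661
sand: 36.4 × (16.12/11.99) = 36.4 × 1.344454 = 48.9381
Index = Σ wᵢ·(p₁ᵢ/p₀ᵢ) = 50.6995 + 31.3661 + 48.9381 = 131.0037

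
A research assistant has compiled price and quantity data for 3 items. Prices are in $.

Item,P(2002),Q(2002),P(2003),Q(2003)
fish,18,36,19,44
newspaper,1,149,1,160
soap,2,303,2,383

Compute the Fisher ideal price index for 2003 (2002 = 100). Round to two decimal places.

102.56

Laspeyres component (base-period weights):
ΣP(2003)Q(2002) = 19×36 + 1×149 + 2×303 = 684 + 149 + 606 = 1439
ΣP(2002)Q(2002) = 18×36 + 1×149 + 2×303 = 648 + 149 + 606 = 1403
L = 1439 / 1403 × 100 = 102.5659
Paasche component (current-period weights):
ΣP(2003)Q(2003) = 19×44 + 1×160 + 2×383 = 836 + 160 + 766 = 1762
ΣP(2002)Q(2003) = 18×44 + 1×160 + 2×383 = 792 + 160 + 766 = 1718
P = 1762 / 1718 × 100 = 102.5611
Fisher = √(L × P) = √(102.5659 × 102.5611) = 102.5635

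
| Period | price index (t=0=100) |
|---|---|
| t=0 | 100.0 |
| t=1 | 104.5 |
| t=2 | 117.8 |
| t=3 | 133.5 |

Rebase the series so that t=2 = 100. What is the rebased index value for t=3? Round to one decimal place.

113.3

Rebased(t=3) = 133.5 / 117.8 × 100 = 113.3277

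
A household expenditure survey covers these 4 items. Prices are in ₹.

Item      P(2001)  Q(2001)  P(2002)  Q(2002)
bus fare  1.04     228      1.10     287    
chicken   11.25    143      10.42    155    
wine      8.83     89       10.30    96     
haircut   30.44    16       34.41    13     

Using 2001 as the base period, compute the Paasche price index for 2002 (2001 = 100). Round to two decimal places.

Paasche price index uses current-period quantities as weights.
ΣP(2002)·Q(2002) = 1.10×287 + 10.42×155 + 10.30×96 + 34.41×13 = 315.7 + 1615.1 + 988.8 + 447.33 = 3366.93
ΣP(2001)·Q(2002) = 1.04×287 + 11.25×155 + 8.83×96 + 30.44×13 = 298.48 + 1743.75 + 847.68 + 395.72 = 3285.63
Index = 3366.93 / 3285.63 × 100 = 102.4744

102.47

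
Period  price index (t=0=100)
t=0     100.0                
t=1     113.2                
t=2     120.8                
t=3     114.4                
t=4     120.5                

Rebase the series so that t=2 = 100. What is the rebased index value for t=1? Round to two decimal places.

93.71

Rebased(t=1) = 113.2 / 120.8 × 100 = 93.7086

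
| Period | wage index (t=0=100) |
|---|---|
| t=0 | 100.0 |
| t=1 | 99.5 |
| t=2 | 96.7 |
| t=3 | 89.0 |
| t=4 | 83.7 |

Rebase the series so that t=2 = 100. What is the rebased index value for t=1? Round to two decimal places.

Rebased(t=1) = 99.5 / 96.7 × 100 = 102.8956

102.90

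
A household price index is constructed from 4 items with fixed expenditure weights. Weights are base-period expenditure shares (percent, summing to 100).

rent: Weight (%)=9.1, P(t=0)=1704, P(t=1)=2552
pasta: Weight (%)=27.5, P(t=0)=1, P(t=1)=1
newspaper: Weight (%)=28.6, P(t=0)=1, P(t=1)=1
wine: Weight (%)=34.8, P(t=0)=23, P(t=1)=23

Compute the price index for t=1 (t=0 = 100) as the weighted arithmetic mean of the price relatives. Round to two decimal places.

rent: 9.1 × (2552/1704) = 9.1 × 1.497653 = 13.6286
pasta: 27.5 × (1/1) = 27.5 × 1.000000 = 27.5000
newspaper: 28.6 × (1/1) = 28.6 × 1.000000 = 28.6000
wine: 34.8 × (23/23) = 34.8 × 1.000000 = 34.8000
Index = Σ wᵢ·(p₁ᵢ/p₀ᵢ) = 13.6286 + 27.5000 + 28.6000 + 34.8000 = 104.5286

104.53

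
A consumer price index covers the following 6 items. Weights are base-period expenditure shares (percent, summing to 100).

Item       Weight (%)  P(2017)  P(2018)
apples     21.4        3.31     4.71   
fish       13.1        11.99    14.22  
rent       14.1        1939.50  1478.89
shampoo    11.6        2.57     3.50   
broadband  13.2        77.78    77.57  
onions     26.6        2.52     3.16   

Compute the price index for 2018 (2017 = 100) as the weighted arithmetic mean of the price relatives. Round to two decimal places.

apples: 21.4 × (4.71/3.31) = 21.4 × 1.422961 = 30.4514
fish: 13.1 × (14.22/11.99) = 13.1 × 1.185988 = 15.5364
rent: 14.1 × (1478.89/1939.50) = 14.1 × 0.762511 = 10.7514
shampoo: 11.6 × (3.50/2.57) = 11.6 × 1.361868 = 15.7977
broadband: 13.2 × (77.57/77.78) = 13.2 × 0.997300 = 13.1644
onions: 26.6 × (3.16/2.52) = 26.6 × 1.253968 = 33.3556
Index = Σ wᵢ·(p₁ᵢ/p₀ᵢ) = 30.4514 + 15.5364 + 10.7514 + 15.7977 + 13.1644 + 33.3556 = 119.0568

119.06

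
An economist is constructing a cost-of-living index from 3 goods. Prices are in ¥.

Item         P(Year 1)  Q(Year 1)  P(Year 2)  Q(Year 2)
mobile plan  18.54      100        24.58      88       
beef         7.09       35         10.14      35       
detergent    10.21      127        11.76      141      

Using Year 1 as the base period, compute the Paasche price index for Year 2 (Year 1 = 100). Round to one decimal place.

125.8

Paasche price index uses current-period quantities as weights.
ΣP(Year 2)·Q(Year 2) = 24.58×88 + 10.14×35 + 11.76×141 = 2163.04 + 354.9 + 1658.16 = 4176.1
ΣP(Year 1)·Q(Year 2) = 18.54×88 + 7.09×35 + 10.21×141 = 1631.52 + 248.15 + 1439.61 = 3319.28
Index = 4176.1 / 3319.28 × 100 = 125.8134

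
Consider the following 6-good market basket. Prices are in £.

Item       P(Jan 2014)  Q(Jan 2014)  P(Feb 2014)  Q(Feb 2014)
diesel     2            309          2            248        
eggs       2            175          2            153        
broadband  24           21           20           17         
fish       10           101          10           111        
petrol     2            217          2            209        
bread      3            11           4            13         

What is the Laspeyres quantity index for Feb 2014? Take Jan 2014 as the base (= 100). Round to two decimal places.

94.17

Laspeyres quantity index uses base-period prices as weights.
ΣP(Jan 2014)·Q(Feb 2014) = 2×248 + 2×153 + 24×17 + 10×111 + 2×209 + 3×13 = 496 + 306 + 408 + 1110 + 418 + 39 = 2777
ΣP(Jan 2014)·Q(Jan 2014) = 2×309 + 2×175 + 24×21 + 10×101 + 2×217 + 3×11 = 618 + 350 + 504 + 1010 + 434 + 33 = 2949
Index = 2777 / 2949 × 100 = 94.1675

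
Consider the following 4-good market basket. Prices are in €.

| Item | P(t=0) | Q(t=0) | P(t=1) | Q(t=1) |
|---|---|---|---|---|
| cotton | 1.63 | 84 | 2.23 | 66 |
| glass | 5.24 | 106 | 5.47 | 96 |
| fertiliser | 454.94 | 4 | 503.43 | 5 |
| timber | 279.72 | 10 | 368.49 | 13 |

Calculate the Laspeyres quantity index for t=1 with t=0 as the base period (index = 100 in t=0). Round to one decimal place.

Laspeyres quantity index uses base-period prices as weights.
ΣP(t=0)·Q(t=1) = 1.63×66 + 5.24×96 + 454.94×5 + 279.72×13 = 107.58 + 503.04 + 2274.7 + 3636.36 = 6521.68
ΣP(t=0)·Q(t=0) = 1.63×84 + 5.24×106 + 454.94×4 + 279.72×10 = 136.92 + 555.44 + 1819.76 + 2797.2 = 5309.32
Index = 6521.68 / 5309.32 × 100 = 122.8346

122.8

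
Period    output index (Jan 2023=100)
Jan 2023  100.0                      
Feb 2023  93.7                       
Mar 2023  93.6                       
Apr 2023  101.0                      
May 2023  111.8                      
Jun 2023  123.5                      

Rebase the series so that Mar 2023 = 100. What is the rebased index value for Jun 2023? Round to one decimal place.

131.9

Rebased(Jun 2023) = 123.5 / 93.6 × 100 = 131.9444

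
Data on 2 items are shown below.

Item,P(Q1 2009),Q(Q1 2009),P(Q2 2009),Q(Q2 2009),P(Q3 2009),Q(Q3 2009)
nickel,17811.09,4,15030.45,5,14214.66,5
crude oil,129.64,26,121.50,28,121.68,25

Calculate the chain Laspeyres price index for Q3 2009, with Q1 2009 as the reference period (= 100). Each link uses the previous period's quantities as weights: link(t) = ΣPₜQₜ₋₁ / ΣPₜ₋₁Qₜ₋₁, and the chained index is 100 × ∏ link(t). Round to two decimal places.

Link Q1 2009→Q2 2009:
ΣP(Q2 2009)Q(Q1 2009) = 15030.45×4 + 121.50×26 = 60121.8 + 3159 = 63280.8
ΣP(Q1 2009)Q(Q1 2009) = 17811.09×4 + 129.64×26 = 71244.36 + 3370.64 = 74615
link = 63280.8/74615 = 0.848098
Link Q2 2009→Q3 2009:
ΣP(Q3 2009)Q(Q2 2009) = 14214.66×5 + 121.68×28 = 71073.3 + 3407.04 = 74480.34
ΣP(Q2 2009)Q(Q2 2009) = 15030.45×5 + 121.50×28 = 75152.25 + 3402 = 78554.25
link = 74480.34/78554.25 = 0.948139
Chained index = 100 × 0.848098 × 0.948139 = 80.4114

80.41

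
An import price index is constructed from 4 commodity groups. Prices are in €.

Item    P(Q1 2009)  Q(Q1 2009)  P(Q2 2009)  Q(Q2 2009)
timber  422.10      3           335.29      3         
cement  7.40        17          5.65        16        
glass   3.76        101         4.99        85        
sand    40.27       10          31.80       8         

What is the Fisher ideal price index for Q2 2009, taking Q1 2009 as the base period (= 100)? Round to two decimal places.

88.03

Laspeyres component (base-period weights):
ΣP(Q2 2009)Q(Q1 2009) = 335.29×3 + 5.65×17 + 4.99×101 + 31.80×10 = 1005.87 + 96.05 + 503.99 + 318 = 1923.91
ΣP(Q1 2009)Q(Q1 2009) = 422.10×3 + 7.40×17 + 3.76×101 + 40.27×10 = 1266.3 + 125.8 + 379.76 + 402.7 = 2174.56
L = 1923.91 / 2174.56 × 100 = 88.4735
Paasche component (current-period weights):
ΣP(Q2 2009)Q(Q2 2009) = 335.29×3 + 5.65×16 + 4.99×85 + 31.80×8 = 1005.87 + 90.4 + 424.15 + 254.4 = 1774.82
ΣP(Q1 2009)Q(Q2 2009) = 422.10×3 + 7.40×16 + 3.76×85 + 40.27×8 = 1266.3 + 118.4 + 319.6 + 322.16 = 2026.46
P = 1774.82 / 2026.46 × 100 = 87.5823
Fisher = √(L × P) = √(88.4735 × 87.5823) = 88.0268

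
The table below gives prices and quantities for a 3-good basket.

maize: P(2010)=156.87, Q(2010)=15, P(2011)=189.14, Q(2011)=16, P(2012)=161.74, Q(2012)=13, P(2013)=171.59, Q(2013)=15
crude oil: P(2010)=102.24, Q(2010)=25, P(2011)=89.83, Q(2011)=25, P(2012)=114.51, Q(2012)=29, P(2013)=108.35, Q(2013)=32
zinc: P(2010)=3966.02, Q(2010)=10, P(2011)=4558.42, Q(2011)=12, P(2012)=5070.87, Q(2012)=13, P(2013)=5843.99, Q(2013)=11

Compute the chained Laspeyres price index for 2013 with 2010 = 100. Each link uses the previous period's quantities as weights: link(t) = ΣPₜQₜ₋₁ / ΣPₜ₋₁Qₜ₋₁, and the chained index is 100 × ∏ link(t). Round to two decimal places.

Link 2010→2011:
ΣP(2011)Q(2010) = 189.14×15 + 89.83×25 + 4558.42×10 = 2837.1 + 2245.75 + 45584.2 = 50667.05
ΣP(2010)Q(2010) = 156.87×15 + 102.24×25 + 3966.02×10 = 2353.05 + 2556 + 39660.2 = 44569.25
link = 50667.05/44569.25 = 1.136816
Link 2011→2012:
ΣP(2012)Q(2011) = 161.74×16 + 114.51×25 + 5070.87×12 = 2587.84 + 2862.75 + 60850.44 = 66301.03
ΣP(2011)Q(2011) = 189.14×16 + 89.83×25 + 4558.42×12 = 3026.24 + 2245.75 + 54701.04 = 59973.03
link = 66301.03/59973.03 = 1.105514
Link 2012→2013:
ΣP(2013)Q(2012) = 171.59×13 + 108.35×29 + 5843.99×13 = 2230.67 + 3142.15 + 75971.87 = 81344.69
ΣP(2012)Q(2012) = 161.74×13 + 114.51×29 + 5070.87×13 = 2102.62 + 3320.79 + 65921.31 = 71344.72
link = 81344.69/71344.72 = 1.140164
Chained index = 100 × 1.136816 × 1.105514 × 1.140164 = 143.2920

143.29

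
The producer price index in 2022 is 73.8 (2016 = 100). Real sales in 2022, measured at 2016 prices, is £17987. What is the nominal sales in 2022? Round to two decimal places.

13274.41

Nominal = Real × (Index/100) = 17987 × (73.8/100)
        = 17987 × 0.738 = 13274.4060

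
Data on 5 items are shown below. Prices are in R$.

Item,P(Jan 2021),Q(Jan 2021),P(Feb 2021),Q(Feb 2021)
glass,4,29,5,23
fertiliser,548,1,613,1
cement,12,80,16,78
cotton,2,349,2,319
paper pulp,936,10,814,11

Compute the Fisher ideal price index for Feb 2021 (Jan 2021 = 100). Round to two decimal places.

Laspeyres component (base-period weights):
ΣP(Feb 2021)Q(Jan 2021) = 5×29 + 613×1 + 16×80 + 2×349 + 814×10 = 145 + 613 + 1280 + 698 + 8140 = 10876
ΣP(Jan 2021)Q(Jan 2021) = 4×29 + 548×1 + 12×80 + 2×349 + 936×10 = 116 + 548 + 960 + 698 + 9360 = 11682
L = 10876 / 11682 × 100 = 93.1005
Paasche component (current-period weights):
ΣP(Feb 2021)Q(Feb 2021) = 5×23 + 613×1 + 16×78 + 2×319 + 814×11 = 115 + 613 + 1248 + 638 + 8954 = 11568
ΣP(Jan 2021)Q(Feb 2021) = 4×23 + 548×1 + 12×78 + 2×319 + 936×11 = 92 + 548 + 936 + 638 + 10296 = 12510
P = 11568 / 12510 × 100 = 92.4700
Fisher = √(L × P) = √(93.1005 × 92.4700) = 92.7847

92.78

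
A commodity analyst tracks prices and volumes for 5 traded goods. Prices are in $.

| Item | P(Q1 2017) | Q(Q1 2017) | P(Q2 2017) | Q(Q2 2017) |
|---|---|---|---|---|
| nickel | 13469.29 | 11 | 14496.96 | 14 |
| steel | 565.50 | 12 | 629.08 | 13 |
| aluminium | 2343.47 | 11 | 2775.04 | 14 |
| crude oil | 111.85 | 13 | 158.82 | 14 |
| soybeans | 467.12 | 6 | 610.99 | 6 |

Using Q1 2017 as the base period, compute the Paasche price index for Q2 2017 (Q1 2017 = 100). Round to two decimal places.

109.77

Paasche price index uses current-period quantities as weights.
ΣP(Q2 2017)·Q(Q2 2017) = 14496.96×14 + 629.08×13 + 2775.04×14 + 158.82×14 + 610.99×6 = 202957.44 + 8178.04 + 38850.56 + 2223.48 + 3665.94 = 255875.46
ΣP(Q1 2017)·Q(Q2 2017) = 13469.29×14 + 565.50×13 + 2343.47×14 + 111.85×14 + 467.12×6 = 188570.06 + 7351.5 + 32808.58 + 1565.9 + 2802.72 = 233098.76
Index = 255875.46 / 233098.76 × 100 = 109.7713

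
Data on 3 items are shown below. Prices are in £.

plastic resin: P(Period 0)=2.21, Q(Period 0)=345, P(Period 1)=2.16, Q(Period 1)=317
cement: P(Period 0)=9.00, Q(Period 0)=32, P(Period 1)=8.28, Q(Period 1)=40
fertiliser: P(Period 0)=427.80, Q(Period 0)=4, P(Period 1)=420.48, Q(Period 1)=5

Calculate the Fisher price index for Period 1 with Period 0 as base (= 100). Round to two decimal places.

97.47

Laspeyres component (base-period weights):
ΣP(Period 1)Q(Period 0) = 2.16×345 + 8.28×32 + 420.48×4 = 745.2 + 264.96 + 1681.92 = 2692.08
ΣP(Period 0)Q(Period 0) = 2.21×345 + 9.00×32 + 427.80×4 = 762.45 + 288 + 1711.2 = 2761.65
L = 2692.08 / 2761.65 × 100 = 97.4809
Paasche component (current-period weights):
ΣP(Period 1)Q(Period 1) = 2.16×317 + 8.28×40 + 420.48×5 = 684.72 + 331.2 + 2102.4 = 3118.32
ΣP(Period 0)Q(Period 1) = 2.21×317 + 9.00×40 + 427.80×5 = 700.57 + 360 + 2139 = 3199.57
P = 3118.32 / 3199.57 × 100 = 97.4606
Fisher = √(L × P) = √(97.4809 × 97.4606) = 97.4707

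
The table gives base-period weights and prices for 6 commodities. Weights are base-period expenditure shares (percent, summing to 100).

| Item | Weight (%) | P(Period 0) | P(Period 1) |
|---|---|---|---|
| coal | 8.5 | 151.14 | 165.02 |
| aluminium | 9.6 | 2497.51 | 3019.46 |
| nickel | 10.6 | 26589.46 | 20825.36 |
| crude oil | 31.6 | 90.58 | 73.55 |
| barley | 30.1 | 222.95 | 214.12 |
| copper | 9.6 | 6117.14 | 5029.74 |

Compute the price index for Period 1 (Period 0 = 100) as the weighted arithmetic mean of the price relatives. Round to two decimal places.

91.65

coal: 8.5 × (165.02/151.14) = 8.5 × 1.091835 = 9.2806
aluminium: 9.6 × (3019.46/2497.51) = 9.6 × 1.208988 = 11.6063
nickel: 10.6 × (20825.36/26589.46) = 10.6 × 0.783219 = 8.3021
crude oil: 31.6 × (73.55/90.58) = 31.6 × 0.811989 = 25.6589
barley: 30.1 × (214.12/222.95) = 30.1 × 0.960395 = 28.9079
copper: 9.6 × (5029.74/6117.14) = 9.6 × 0.822237 = 7.8935
Index = Σ wᵢ·(p₁ᵢ/p₀ᵢ) = 9.2806 + 11.6063 + 8.3021 + 25.6589 + 28.9079 + 7.8935 = 91.6492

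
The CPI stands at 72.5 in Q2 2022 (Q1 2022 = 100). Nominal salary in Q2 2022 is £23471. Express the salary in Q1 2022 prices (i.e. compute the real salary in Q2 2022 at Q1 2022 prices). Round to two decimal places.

Real = Nominal ÷ (Index/100) = 23471 ÷ (72.5/100)
     = 23471 ÷ 0.725 = 32373.7931

32373.79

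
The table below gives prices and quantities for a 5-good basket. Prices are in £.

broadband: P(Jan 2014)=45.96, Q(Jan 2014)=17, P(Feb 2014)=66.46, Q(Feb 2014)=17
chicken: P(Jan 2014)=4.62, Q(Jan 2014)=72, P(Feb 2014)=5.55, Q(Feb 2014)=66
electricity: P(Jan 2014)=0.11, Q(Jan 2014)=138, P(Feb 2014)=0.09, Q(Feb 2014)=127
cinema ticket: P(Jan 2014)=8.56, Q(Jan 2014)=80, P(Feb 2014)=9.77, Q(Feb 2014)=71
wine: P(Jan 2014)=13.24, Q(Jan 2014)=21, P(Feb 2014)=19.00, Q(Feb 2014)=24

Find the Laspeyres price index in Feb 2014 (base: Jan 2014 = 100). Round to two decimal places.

Laspeyres price index uses base-period quantities as weights.
ΣP(Feb 2014)·Q(Jan 2014) = 66.46×17 + 5.55×72 + 0.09×138 + 9.77×80 + 19.00×21 = 1129.82 + 399.6 + 12.42 + 781.6 + 399 = 2722.44
ΣP(Jan 2014)·Q(Jan 2014) = 45.96×17 + 4.62×72 + 0.11×138 + 8.56×80 + 13.24×21 = 781.32 + 332.64 + 15.18 + 684.8 + 278.04 = 2091.98
Index = 2722.44 / 2091.98 × 100 = 130.1370

130.14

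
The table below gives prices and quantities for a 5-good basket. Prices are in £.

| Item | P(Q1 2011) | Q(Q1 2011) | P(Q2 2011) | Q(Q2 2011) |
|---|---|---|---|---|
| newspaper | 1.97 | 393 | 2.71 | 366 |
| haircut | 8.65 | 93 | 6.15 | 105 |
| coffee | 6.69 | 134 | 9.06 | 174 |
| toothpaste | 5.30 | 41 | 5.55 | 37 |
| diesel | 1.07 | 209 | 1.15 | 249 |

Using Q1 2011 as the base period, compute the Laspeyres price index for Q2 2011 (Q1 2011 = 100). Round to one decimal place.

113.8

Laspeyres price index uses base-period quantities as weights.
ΣP(Q2 2011)·Q(Q1 2011) = 2.71×393 + 6.15×93 + 9.06×134 + 5.55×41 + 1.15×209 = 1065.03 + 571.95 + 1214.04 + 227.55 + 240.35 = 3318.92
ΣP(Q1 2011)·Q(Q1 2011) = 1.97×393 + 8.65×93 + 6.69×134 + 5.30×41 + 1.07×209 = 774.21 + 804.45 + 896.46 + 217.3 + 223.63 = 2916.05
Index = 3318.92 / 2916.05 × 100 = 113.8156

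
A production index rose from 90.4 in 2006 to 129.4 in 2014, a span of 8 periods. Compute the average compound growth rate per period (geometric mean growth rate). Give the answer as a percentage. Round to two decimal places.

4.59%

Growth factor = (129.4/90.4)^(1/8) = (1.431416)^(1/8) = 1.045853
Growth rate = 1.045853 − 1 = 0.045853 = 4.5853%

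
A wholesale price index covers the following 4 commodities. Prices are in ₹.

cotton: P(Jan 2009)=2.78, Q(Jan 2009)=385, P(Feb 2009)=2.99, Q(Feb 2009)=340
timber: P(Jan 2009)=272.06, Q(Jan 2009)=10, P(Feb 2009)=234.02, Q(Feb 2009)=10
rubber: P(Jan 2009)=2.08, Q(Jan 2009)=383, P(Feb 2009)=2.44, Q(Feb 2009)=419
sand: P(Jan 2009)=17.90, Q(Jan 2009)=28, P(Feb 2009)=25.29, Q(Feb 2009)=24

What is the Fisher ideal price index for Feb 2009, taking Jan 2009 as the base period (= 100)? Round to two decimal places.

100.64

Laspeyres component (base-period weights):
ΣP(Feb 2009)Q(Jan 2009) = 2.99×385 + 234.02×10 + 2.44×383 + 25.29×28 = 1151.15 + 2340.2 + 934.52 + 708.12 = 5133.99
ΣP(Jan 2009)Q(Jan 2009) = 2.78×385 + 272.06×10 + 2.08×383 + 17.90×28 = 1070.3 + 2720.6 + 796.64 + 501.2 = 5088.74
L = 5133.99 / 5088.74 × 100 = 100.8892
Paasche component (current-period weights):
ΣP(Feb 2009)Q(Feb 2009) = 2.99×340 + 234.02×10 + 2.44×419 + 25.29×24 = 1016.6 + 2340.2 + 1022.36 + 606.96 = 4986.12
ΣP(Jan 2009)Q(Feb 2009) = 2.78×340 + 272.06×10 + 2.08×419 + 17.90×24 = 945.2 + 2720.6 + 871.52 + 429.6 = 4966.92
P = 4986.12 / 4966.92 × 100 = 100.3866
Fisher = √(L × P) = √(100.8892 × 100.3866) = 100.6376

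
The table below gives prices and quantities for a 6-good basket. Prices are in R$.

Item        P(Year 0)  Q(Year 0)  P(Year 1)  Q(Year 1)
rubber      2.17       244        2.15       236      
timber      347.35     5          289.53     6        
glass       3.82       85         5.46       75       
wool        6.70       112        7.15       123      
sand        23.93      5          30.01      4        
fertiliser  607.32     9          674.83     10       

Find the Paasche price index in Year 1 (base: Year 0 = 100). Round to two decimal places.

105.33

Paasche price index uses current-period quantities as weights.
ΣP(Year 1)·Q(Year 1) = 2.15×236 + 289.53×6 + 5.46×75 + 7.15×123 + 30.01×4 + 674.83×10 = 507.4 + 1737.18 + 409.5 + 879.45 + 120.04 + 6748.3 = 10401.87
ΣP(Year 0)·Q(Year 1) = 2.17×236 + 347.35×6 + 3.82×75 + 6.70×123 + 23.93×4 + 607.32×10 = 512.12 + 2084.1 + 286.5 + 824.1 + 95.72 + 6073.2 = 9875.74
Index = 10401.87 / 9875.74 × 100 = 105.3275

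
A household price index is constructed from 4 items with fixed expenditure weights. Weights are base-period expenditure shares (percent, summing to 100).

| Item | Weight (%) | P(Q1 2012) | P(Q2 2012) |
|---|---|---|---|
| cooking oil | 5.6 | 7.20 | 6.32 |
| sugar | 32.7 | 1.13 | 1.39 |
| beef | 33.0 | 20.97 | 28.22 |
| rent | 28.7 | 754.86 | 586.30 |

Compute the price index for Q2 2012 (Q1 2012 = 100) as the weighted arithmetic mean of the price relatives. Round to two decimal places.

cooking oil: 5.6 × (6.32/7.20) = 5.6 × 0.877778 = 4.9156
sugar: 32.7 × (1.39/1.13) = 32.7 × 1.230088 = 40.2239
beef: 33.0 × (28.22/20.97) = 33.0 × 1.345732 = 44.4092
rent: 28.7 × (586.30/754.86) = 28.7 × 0.776700 = 22.2913
Index = Σ wᵢ·(p₁ᵢ/p₀ᵢ) = 4.9156 + 40.2239 + 44.4092 + 22.2913 = 111.8399

111.84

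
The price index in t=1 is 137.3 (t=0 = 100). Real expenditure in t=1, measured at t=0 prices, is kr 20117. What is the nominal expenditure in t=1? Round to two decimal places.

27620.64

Nominal = Real × (Index/100) = 20117 × (137.3/100)
        = 20117 × 1.373 = 27620.6410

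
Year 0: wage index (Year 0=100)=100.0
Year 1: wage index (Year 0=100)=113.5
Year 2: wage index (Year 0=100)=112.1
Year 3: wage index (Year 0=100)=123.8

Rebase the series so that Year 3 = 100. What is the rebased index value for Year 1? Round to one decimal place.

91.7

Rebased(Year 1) = 113.5 / 123.8 × 100 = 91.6801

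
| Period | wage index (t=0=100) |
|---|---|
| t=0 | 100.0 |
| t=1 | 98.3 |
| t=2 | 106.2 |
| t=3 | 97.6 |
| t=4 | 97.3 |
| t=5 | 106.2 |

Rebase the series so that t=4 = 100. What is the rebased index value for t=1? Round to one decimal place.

Rebased(t=1) = 98.3 / 97.3 × 100 = 101.0277

101.0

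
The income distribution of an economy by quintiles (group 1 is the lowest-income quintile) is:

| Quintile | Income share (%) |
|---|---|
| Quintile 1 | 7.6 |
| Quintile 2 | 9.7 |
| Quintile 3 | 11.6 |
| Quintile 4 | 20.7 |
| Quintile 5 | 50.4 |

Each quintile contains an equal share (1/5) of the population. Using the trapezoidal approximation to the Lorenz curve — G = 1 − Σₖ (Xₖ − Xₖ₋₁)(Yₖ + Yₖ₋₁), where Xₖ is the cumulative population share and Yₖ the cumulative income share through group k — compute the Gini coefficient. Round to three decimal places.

0.386

Cumulative income shares Yₖ: 0.0760, 0.1730, 0.2890, 0.4960, 1.0000
Σ (Xₖ−Xₖ₋₁)(Yₖ+Yₖ₋₁) = (1/5)(0.0760+0.0000) + (1/5)(0.1730+0.0760) + (1/5)(0.2890+0.1730) + (1/5)(0.4960+0.2890) + (1/5)(1.0000+0.4960)
  = 0.0152 + 0.0498 + 0.0924 + 0.1570 + 0.2992 = 0.6136
G = 1 − 0.6136 = 0.3864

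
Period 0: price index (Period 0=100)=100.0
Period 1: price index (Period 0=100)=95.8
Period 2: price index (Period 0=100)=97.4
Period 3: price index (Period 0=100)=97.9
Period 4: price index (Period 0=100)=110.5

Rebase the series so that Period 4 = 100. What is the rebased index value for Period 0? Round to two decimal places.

Rebased(Period 0) = 100.0 / 110.5 × 100 = 90.4977

90.50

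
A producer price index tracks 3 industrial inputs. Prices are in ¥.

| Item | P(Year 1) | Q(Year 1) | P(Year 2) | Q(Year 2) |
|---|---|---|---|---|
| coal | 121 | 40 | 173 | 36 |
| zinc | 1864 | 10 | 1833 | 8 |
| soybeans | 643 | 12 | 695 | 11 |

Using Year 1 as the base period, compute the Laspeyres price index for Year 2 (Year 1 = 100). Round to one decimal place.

107.7

Laspeyres price index uses base-period quantities as weights.
ΣP(Year 2)·Q(Year 1) = 173×40 + 1833×10 + 695×12 = 6920 + 18330 + 8340 = 33590
ΣP(Year 1)·Q(Year 1) = 121×40 + 1864×10 + 643×12 = 4840 + 18640 + 7716 = 31196
Index = 33590 / 31196 × 100 = 107.6741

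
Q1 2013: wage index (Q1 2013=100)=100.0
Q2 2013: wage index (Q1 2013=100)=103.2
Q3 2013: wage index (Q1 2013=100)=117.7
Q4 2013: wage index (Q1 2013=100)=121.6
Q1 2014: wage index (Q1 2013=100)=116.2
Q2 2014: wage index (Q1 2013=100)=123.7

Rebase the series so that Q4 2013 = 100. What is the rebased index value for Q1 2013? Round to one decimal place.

Rebased(Q1 2013) = 100.0 / 121.6 × 100 = 82.2368

82.2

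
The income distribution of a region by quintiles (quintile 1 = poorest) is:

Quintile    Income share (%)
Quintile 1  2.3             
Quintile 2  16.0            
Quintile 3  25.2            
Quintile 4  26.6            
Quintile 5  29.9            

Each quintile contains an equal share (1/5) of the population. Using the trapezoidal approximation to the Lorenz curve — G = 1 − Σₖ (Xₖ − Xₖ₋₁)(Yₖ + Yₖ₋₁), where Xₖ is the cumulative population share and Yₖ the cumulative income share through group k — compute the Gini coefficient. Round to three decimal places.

0.263

Cumulative income shares Yₖ: 0.0230, 0.1830, 0.4350, 0.7010, 1.0000
Σ (Xₖ−Xₖ₋₁)(Yₖ+Yₖ₋₁) = (1/5)(0.0230+0.0000) + (1/5)(0.1830+0.0230) + (1/5)(0.4350+0.1830) + (1/5)(0.7010+0.4350) + (1/5)(1.0000+0.7010)
  = 0.0046 + 0.0412 + 0.1236 + 0.2272 + 0.3402 = 0.7368
G = 1 − 0.7368 = 0.2632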